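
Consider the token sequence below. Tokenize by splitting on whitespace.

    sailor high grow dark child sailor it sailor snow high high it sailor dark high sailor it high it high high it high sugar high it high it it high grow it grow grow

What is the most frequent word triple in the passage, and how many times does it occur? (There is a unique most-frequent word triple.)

"high it high", 3 times

Trigram frequencies (highest first):
  high it high: 3
  high high it: 2
  it high it: 2
  sailor high grow: 1
  high grow dark: 1
  grow dark child: 1
  … (22 more, each ≤ 1)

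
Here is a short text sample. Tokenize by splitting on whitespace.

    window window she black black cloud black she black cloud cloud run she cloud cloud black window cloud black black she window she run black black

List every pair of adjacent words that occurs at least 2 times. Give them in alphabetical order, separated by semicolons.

black black; black cloud; black she; cloud black; cloud cloud; she black; window she

Bigram counts meeting the condition (at least 2 times):
  black black: 3
  black cloud: 2
  black she: 2
  cloud black: 3
  cloud cloud: 2
  she black: 2
  window she: 2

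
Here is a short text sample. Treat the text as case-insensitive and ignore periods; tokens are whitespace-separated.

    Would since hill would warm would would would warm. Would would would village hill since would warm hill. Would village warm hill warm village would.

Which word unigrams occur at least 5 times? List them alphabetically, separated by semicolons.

warm; would

Unigram counts meeting the condition (at least 5 times):
  warm: 5
  would: 11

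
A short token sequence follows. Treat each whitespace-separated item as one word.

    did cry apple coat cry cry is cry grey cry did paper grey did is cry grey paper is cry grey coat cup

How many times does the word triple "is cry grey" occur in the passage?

3

Scanning the 21 overlapping trigram windows for "is cry grey":
  position 7–9: is cry grey
  position 15–17: is cry grey
  position 19–21: is cry grey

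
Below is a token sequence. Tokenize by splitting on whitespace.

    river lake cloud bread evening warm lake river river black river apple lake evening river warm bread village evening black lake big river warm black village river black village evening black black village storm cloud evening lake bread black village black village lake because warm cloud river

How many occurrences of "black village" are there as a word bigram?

5

Scanning the 46 overlapping bigram windows for "black village":
  position 25–26: black village
  position 28–29: black village
  position 32–33: black village
  position 39–40: black village
  position 41–42: black village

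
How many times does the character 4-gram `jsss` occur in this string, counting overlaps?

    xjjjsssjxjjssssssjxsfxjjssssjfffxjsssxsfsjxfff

4

Sliding a length-4 window over the 46 characters (43 positions):
  position 4–7: jsss
  position 11–14: jsss
  position 24–27: jsss
  position 34–37: jsss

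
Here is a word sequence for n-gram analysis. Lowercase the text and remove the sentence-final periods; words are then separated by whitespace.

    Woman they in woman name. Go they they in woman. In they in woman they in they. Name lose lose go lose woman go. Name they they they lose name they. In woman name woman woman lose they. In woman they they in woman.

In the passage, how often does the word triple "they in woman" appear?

Scanning the 42 overlapping trigram windows for "they in woman":
  position 2–4: they in woman
  position 8–10: they in woman
  position 12–14: they in woman
  position 31–33: they in woman
  position 38–40: they in woman
  position 42–44: they in woman

6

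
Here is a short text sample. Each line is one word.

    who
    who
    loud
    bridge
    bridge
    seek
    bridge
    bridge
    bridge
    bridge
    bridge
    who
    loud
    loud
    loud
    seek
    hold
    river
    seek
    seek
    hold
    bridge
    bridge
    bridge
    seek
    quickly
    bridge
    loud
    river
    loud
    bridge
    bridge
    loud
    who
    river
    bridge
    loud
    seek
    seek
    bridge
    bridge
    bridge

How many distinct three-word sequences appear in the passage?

33

42 tokens → 40 trigram windows in total.
Repeated trigrams (each contributes count−1 duplicates):
  bridge bridge bridge: 5
  bridge bridge seek: 2
  loud bridge bridge: 2
  seek bridge bridge: 2
7 duplicate windows → 40 − 7 = 33 distinct.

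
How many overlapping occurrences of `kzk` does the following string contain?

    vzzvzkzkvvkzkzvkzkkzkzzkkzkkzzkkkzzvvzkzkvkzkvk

7

Sliding a length-3 window over the 47 characters (45 positions):
  position 6–8: kzk
  position 11–13: kzk
  position 16–18: kzk
  position 19–21: kzk
  position 25–27: kzk
  position 39–41: kzk
  position 43–45: kzk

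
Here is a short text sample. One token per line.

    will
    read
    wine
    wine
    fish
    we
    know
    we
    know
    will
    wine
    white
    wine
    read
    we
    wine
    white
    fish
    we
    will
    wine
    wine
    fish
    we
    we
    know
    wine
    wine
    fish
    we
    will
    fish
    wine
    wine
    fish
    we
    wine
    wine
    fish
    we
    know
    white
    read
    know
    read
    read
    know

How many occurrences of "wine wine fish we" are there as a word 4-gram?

5

Scanning the 44 overlapping 4-gram windows for "wine wine fish we":
  position 3–6: wine wine fish we
  position 21–24: wine wine fish we
  position 27–30: wine wine fish we
  position 33–36: wine wine fish we
  position 37–40: wine wine fish we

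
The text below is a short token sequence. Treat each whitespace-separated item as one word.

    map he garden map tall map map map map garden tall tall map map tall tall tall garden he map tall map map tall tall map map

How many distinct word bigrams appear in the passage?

12

27 tokens → 26 bigram windows in total.
Repeated bigrams (each contributes count−1 duplicates):
  map map: 6
  map tall: 4
  tall map: 4
  tall tall: 4
14 duplicate windows → 26 − 14 = 12 distinct.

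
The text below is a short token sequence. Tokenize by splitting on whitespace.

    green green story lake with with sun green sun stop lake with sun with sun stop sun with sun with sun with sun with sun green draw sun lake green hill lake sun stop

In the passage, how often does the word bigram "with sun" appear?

7

Scanning the 33 overlapping bigram windows for "with sun":
  position 6–7: with sun
  position 12–13: with sun
  position 14–15: with sun
  position 18–19: with sun
  position 20–21: with sun
  position 22–23: with sun
  position 24–25: with sun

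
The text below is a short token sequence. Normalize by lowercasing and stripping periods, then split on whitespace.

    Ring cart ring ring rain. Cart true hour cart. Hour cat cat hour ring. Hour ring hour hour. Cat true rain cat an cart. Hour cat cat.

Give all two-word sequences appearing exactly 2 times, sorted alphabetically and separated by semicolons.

Bigram counts meeting the condition (exactly 2 times):
  cart hour: 2
  cat cat: 2
  hour ring: 2
  ring hour: 2

cart hour; cat cat; hour ring; ring hour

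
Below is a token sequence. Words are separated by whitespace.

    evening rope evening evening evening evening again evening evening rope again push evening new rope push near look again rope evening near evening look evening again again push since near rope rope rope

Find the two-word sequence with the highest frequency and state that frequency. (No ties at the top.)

"evening evening", 4 times

Bigram frequencies (highest first):
  evening evening: 4
  evening rope: 2
  rope evening: 2
  evening again: 2
  again push: 2
  rope rope: 2
  … (18 more, each ≤ 1)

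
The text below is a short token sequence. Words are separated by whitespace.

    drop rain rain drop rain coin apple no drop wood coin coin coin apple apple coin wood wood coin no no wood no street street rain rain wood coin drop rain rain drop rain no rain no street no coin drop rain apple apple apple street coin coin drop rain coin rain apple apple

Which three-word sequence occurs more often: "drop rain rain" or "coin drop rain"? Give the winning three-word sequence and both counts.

"coin drop rain" (3 vs 2)

"drop rain rain": 2 occurrences
"coin drop rain": 3 occurrences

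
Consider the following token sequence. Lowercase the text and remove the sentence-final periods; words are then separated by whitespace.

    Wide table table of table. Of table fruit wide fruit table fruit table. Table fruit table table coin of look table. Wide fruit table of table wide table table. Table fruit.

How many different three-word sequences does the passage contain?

31 tokens → 29 trigram windows in total.
Repeated trigrams (each contributes count−1 duplicates):
  table of table: 3
  fruit table table: 2
  table fruit table: 2
  table table fruit: 2
  wide fruit table: 2
  wide table table: 2
7 duplicate windows → 29 − 7 = 22 distinct.

22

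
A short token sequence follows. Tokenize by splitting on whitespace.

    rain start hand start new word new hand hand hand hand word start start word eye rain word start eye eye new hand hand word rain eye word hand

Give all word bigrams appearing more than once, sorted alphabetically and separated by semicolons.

Bigram counts meeting the condition (more than once):
  hand hand: 4
  hand word: 2
  new hand: 2
  word start: 2

hand hand; hand word; new hand; word start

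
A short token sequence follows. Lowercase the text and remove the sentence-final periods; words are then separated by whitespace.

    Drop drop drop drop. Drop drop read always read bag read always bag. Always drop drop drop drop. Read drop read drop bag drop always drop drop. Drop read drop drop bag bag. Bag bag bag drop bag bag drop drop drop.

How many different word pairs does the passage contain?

42 tokens → 41 bigram windows in total.
Repeated bigrams (each contributes count−1 duplicates):
  drop drop: 13
  bag bag: 5
  drop read: 4
  bag drop: 3
  drop bag: 3
  read drop: 3
  always drop: 2
  read always: 2
27 duplicate windows → 41 − 27 = 14 distinct.

14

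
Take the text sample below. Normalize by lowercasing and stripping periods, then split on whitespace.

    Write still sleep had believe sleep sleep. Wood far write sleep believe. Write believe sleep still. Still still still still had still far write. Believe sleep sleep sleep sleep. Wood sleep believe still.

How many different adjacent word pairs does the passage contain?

33 tokens → 32 bigram windows in total.
Repeated bigrams (each contributes count−1 duplicates):
  sleep sleep: 4
  still still: 4
  believe sleep: 3
  far write: 2
  sleep believe: 2
  sleep wood: 2
  write believe: 2
12 duplicate windows → 32 − 12 = 20 distinct.

20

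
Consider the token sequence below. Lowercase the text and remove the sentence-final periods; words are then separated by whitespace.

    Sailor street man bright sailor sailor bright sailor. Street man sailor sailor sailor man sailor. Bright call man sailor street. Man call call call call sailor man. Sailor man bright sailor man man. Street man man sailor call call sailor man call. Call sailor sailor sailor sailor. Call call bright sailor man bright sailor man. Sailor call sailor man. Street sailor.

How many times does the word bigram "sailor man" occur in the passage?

Scanning the 60 overlapping bigram windows for "sailor man":
  position 13–14: sailor man
  position 26–27: sailor man
  position 28–29: sailor man
  position 31–32: sailor man
  position 40–41: sailor man
  position 51–52: sailor man
  position 54–55: sailor man
  position 58–59: sailor man

8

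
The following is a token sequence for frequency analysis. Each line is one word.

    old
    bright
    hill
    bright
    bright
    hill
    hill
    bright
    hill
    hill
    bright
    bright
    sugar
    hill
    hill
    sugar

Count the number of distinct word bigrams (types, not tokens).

16 tokens → 15 bigram windows in total.
Repeated bigrams (each contributes count−1 duplicates):
  bright hill: 3
  hill bright: 3
  hill hill: 3
  bright bright: 2
7 duplicate windows → 15 − 7 = 8 distinct.

8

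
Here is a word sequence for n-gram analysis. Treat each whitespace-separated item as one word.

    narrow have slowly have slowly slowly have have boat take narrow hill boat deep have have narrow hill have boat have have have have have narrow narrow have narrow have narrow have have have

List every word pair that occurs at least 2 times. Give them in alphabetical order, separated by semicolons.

Bigram counts meeting the condition (at least 2 times):
  have boat: 2
  have have: 8
  have narrow: 4
  have slowly: 2
  narrow have: 4
  narrow hill: 2
  slowly have: 2

have boat; have have; have narrow; have slowly; narrow have; narrow hill; slowly have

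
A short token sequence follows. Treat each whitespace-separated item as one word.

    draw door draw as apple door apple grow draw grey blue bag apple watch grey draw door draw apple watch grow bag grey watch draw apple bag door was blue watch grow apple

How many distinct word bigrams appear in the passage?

27

33 tokens → 32 bigram windows in total.
Repeated bigrams (each contributes count−1 duplicates):
  apple watch: 2
  door draw: 2
  draw apple: 2
  draw door: 2
  watch grow: 2
5 duplicate windows → 32 − 5 = 27 distinct.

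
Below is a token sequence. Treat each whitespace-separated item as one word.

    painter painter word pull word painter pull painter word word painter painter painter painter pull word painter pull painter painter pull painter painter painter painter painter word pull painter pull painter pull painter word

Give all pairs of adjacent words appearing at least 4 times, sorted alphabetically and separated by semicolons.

painter painter; painter pull; painter word; pull painter

Bigram counts meeting the condition (at least 4 times):
  painter painter: 9
  painter pull: 6
  painter word: 4
  pull painter: 6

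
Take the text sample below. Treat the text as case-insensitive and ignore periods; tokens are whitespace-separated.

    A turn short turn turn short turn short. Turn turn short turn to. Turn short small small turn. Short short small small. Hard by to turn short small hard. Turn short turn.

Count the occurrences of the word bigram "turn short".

Scanning the 31 overlapping bigram windows for "turn short":
  position 2–3: turn short
  position 5–6: turn short
  position 7–8: turn short
  position 10–11: turn short
  position 14–15: turn short
  position 18–19: turn short
  position 26–27: turn short
  position 30–31: turn short

8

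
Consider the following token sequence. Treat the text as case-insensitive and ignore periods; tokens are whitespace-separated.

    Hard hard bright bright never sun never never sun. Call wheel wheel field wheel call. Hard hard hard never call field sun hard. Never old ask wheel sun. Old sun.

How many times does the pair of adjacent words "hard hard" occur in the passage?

Scanning the 29 overlapping bigram windows for "hard hard":
  position 1–2: hard hard
  position 16–17: hard hard
  position 17–18: hard hard

3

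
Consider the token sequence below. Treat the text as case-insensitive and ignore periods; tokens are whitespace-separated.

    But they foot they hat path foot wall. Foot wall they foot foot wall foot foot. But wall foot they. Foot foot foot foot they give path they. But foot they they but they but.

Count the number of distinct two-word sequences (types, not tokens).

18

35 tokens → 34 bigram windows in total.
Repeated bigrams (each contributes count−1 duplicates):
  foot foot: 5
  foot they: 4
  foot wall: 3
  they but: 3
  they foot: 3
  wall foot: 3
  but they: 2
16 duplicate windows → 34 − 16 = 18 distinct.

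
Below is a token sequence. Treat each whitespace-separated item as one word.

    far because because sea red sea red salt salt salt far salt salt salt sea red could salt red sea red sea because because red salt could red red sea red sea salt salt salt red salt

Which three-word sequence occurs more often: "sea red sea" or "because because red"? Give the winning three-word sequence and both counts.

"sea red sea" (3 vs 1)

"sea red sea": 3 occurrences
"because because red": 1 occurrence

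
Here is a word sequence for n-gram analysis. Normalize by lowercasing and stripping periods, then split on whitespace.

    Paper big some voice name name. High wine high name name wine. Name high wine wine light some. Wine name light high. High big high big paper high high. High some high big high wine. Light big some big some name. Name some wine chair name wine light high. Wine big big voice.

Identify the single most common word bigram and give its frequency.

Bigram frequencies (highest first):
  high wine: 4
  big some: 3
  name name: 3
  wine light: 3
  high high: 3
  high big: 3
  … (27 more, each ≤ 2)

"high wine", 4 times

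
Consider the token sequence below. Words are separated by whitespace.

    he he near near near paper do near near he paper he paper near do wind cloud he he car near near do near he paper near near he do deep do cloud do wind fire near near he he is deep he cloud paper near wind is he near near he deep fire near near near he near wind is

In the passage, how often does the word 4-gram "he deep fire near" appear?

1

Scanning the 58 overlapping 4-gram windows for "he deep fire near":
  position 52–55: he deep fire near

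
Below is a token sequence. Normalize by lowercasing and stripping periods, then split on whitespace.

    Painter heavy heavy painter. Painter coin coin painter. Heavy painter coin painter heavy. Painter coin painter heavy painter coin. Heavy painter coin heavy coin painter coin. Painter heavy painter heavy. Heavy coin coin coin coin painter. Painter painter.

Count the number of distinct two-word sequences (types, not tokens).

38 tokens → 37 bigram windows in total.
Repeated bigrams (each contributes count−1 duplicates):
  coin painter: 6
  heavy painter: 6
  painter coin: 6
  painter heavy: 6
  coin coin: 4
  painter painter: 3
  coin heavy: 2
  heavy coin: 2
  … (1 more repeated)
28 duplicate windows → 37 − 28 = 9 distinct.

9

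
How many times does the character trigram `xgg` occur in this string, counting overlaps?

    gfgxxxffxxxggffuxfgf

1

Sliding a length-3 window over the 20 characters (18 positions):
  position 11–13: xgg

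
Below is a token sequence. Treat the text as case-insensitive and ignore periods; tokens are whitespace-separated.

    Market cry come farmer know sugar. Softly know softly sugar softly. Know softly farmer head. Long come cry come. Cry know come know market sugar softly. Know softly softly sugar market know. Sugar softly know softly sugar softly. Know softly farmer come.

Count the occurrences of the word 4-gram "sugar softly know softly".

Scanning the 39 overlapping 4-gram windows for "sugar softly know softly":
  position 6–9: sugar softly know softly
  position 10–13: sugar softly know softly
  position 25–28: sugar softly know softly
  position 33–36: sugar softly know softly
  position 37–40: sugar softly know softly

5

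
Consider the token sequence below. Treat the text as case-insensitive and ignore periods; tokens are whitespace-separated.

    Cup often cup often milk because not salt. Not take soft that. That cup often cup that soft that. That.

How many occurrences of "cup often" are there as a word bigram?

3

Scanning the 19 overlapping bigram windows for "cup often":
  position 1–2: cup often
  position 3–4: cup often
  position 14–15: cup often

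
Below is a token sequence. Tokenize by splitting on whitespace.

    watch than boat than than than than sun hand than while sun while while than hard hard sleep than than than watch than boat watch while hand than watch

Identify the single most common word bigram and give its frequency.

"than than", 5 times

Bigram frequencies (highest first):
  than than: 5
  watch than: 2
  than boat: 2
  hand than: 2
  than watch: 2
  boat than: 1
  … (14 more, each ≤ 1)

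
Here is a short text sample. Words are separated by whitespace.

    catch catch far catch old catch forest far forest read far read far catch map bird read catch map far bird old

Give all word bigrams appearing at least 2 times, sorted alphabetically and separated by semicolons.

catch map; far catch; read far

Bigram counts meeting the condition (at least 2 times):
  catch map: 2
  far catch: 2
  read far: 2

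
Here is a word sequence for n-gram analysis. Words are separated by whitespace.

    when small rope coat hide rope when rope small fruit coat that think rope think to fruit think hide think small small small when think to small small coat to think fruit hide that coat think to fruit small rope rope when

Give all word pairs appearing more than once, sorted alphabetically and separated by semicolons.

Bigram counts meeting the condition (more than once):
  rope when: 2
  small rope: 2
  small small: 3
  think to: 3
  to fruit: 2

rope when; small rope; small small; think to; to fruit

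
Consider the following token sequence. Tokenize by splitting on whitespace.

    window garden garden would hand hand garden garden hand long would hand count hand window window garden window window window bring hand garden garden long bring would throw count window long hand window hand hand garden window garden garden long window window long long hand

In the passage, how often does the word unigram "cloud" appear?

Scanning the 45 tokens for "cloud":
  (none found)

0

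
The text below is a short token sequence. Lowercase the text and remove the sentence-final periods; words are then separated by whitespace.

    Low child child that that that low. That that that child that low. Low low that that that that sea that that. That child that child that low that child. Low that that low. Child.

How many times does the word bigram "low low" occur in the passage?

2

Scanning the 34 overlapping bigram windows for "low low":
  position 13–14: low low
  position 14–15: low low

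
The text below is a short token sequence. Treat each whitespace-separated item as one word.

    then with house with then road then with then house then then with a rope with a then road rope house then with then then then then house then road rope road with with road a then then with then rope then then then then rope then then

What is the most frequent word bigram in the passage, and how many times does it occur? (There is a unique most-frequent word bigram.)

"then then", 9 times

Bigram frequencies (highest first):
  then then: 9
  then with: 5
  with then: 4
  then road: 3
  house then: 3
  then house: 2
  … (16 more, each ≤ 2)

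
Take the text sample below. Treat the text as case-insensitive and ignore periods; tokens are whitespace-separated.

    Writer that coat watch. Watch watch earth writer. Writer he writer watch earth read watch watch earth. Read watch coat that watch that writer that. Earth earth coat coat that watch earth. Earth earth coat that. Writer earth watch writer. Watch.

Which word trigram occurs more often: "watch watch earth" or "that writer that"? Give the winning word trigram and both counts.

"watch watch earth" (2 vs 1)

"watch watch earth": 2 occurrences
"that writer that": 1 occurrence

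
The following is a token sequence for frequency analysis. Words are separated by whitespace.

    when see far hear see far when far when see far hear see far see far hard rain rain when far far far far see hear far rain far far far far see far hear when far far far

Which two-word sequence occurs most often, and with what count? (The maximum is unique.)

Bigram frequencies (highest first):
  far far: 8
  see far: 6
  far hear: 3
  when far: 3
  far see: 3
  when see: 2
  … (11 more, each ≤ 2)

"far far", 8 times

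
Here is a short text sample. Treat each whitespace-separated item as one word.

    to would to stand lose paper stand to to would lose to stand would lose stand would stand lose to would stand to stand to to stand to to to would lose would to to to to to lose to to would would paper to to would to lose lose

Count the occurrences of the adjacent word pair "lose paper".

Scanning the 49 overlapping bigram windows for "lose paper":
  position 5–6: lose paper

1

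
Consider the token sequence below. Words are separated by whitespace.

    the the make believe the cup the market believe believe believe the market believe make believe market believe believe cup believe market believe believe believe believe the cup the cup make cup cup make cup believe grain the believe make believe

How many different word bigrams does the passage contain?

41 tokens → 40 bigram windows in total.
Repeated bigrams (each contributes count−1 duplicates):
  believe believe: 6
  market believe: 4
  believe the: 3
  make believe: 3
  the cup: 3
  believe make: 2
  believe market: 2
  cup believe: 2
  … (4 more repeated)
21 duplicate windows → 40 − 21 = 19 distinct.

19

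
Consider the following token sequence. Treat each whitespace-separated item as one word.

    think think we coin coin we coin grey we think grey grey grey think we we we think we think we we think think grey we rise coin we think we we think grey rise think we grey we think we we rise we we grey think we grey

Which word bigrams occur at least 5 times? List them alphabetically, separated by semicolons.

Bigram counts meeting the condition (at least 5 times):
  think we: 8
  we think: 7
  we we: 6

think we; we think; we we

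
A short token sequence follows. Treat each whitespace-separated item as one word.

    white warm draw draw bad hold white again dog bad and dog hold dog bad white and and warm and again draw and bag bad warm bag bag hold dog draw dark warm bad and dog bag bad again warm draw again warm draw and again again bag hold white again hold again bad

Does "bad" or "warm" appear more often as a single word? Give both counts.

"bad": 7 occurrences
"warm": 6 occurrences

"bad" (7 vs 6)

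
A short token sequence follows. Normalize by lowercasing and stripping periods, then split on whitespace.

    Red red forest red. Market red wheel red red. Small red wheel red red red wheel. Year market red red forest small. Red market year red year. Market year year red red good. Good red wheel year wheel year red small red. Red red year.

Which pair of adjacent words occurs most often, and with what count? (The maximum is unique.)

"red red", 8 times

Bigram frequencies (highest first):
  red red: 8
  red wheel: 4
  small red: 3
  wheel year: 3
  year red: 3
  red forest: 2
  … (14 more, each ≤ 2)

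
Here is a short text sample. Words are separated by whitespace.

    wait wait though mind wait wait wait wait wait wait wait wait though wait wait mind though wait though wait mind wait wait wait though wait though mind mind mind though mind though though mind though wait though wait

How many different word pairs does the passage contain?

39 tokens → 38 bigram windows in total.
Repeated bigrams (each contributes count−1 duplicates):
  wait wait: 11
  though wait: 6
  wait though: 6
  mind though: 4
  though mind: 4
  mind mind: 2
  mind wait: 2
  wait mind: 2
29 duplicate windows → 38 − 29 = 9 distinct.

9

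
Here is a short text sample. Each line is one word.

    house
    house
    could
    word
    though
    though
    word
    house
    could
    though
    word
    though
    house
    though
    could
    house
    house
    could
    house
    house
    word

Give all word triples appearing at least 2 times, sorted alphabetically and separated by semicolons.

Trigram counts meeting the condition (at least 2 times):
  could house house: 2
  house house could: 2

could house house; house house could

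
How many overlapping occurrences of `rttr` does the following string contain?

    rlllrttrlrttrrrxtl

2

Sliding a length-4 window over the 18 characters (15 positions):
  position 5–8: rttr
  position 10–13: rttr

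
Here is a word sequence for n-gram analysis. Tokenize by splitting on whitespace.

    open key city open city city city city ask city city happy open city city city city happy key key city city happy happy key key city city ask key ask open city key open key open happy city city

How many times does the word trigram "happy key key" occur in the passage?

2

Scanning the 38 overlapping trigram windows for "happy key key":
  position 18–20: happy key key
  position 24–26: happy key key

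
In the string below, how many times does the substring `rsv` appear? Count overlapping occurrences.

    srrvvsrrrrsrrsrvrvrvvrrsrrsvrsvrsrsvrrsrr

Sliding a length-3 window over the 41 characters (39 positions):
  position 26–28: rsv
  position 29–31: rsv
  position 34–36: rsv

3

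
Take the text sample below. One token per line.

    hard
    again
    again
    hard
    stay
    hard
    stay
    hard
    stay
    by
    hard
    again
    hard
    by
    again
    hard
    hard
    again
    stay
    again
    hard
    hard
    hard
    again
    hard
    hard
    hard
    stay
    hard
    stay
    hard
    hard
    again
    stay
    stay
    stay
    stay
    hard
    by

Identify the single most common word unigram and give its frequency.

Unigram frequencies (highest first):
  hard: 18
  stay: 10
  again: 8
  by: 3

"hard", 18 times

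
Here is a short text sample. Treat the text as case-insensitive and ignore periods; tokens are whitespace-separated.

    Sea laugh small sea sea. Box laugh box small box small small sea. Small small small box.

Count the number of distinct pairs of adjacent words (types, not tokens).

11

17 tokens → 16 bigram windows in total.
Repeated bigrams (each contributes count−1 duplicates):
  small small: 3
  box small: 2
  small box: 2
  small sea: 2
5 duplicate windows → 16 − 5 = 11 distinct.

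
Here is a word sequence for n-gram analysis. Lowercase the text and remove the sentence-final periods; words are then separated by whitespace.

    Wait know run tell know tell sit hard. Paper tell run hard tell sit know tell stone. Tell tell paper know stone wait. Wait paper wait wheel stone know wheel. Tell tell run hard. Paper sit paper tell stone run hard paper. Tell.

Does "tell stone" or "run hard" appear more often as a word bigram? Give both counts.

"tell stone": 2 occurrences
"run hard": 3 occurrences

"run hard" (3 vs 2)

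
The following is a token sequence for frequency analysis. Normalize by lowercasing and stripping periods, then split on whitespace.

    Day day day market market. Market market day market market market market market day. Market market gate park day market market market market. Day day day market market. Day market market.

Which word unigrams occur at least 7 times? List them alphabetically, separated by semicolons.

day; market

Unigram counts meeting the condition (at least 7 times):
  day: 10
  market: 19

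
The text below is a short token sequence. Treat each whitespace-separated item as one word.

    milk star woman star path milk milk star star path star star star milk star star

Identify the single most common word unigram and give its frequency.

Unigram frequencies (highest first):
  star: 9
  milk: 4
  path: 2
  woman: 1

"star", 9 times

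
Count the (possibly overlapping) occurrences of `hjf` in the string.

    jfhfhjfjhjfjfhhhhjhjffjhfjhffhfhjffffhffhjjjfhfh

4

Sliding a length-3 window over the 48 characters (46 positions):
  position 5–7: hjf
  position 9–11: hjf
  position 19–21: hjf
  position 32–34: hjf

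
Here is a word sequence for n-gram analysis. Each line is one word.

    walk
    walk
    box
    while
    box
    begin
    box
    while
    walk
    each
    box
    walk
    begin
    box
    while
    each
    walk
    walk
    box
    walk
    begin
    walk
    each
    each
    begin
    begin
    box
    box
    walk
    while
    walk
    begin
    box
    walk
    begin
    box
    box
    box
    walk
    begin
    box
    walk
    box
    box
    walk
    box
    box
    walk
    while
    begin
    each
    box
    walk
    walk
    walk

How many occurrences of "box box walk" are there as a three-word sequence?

4

Scanning the 53 overlapping trigram windows for "box box walk":
  position 27–29: box box walk
  position 37–39: box box walk
  position 43–45: box box walk
  position 46–48: box box walk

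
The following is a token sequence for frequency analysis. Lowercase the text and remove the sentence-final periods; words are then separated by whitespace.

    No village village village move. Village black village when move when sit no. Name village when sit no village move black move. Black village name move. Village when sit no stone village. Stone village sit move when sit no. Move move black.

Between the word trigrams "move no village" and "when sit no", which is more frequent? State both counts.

"when sit no" (4 vs 0)

"move no village": 0 occurrences
"when sit no": 4 occurrences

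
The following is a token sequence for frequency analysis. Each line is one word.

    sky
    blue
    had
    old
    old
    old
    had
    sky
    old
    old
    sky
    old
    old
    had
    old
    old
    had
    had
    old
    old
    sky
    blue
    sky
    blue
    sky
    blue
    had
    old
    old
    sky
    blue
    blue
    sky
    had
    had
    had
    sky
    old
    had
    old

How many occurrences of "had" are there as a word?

10

Scanning the 40 tokens for "had":
  position 3: had
  position 7: had
  position 14: had
  position 17: had
  position 18: had
  position 27: had
  position 34: had
  position 35: had
  position 36: had
  position 39: had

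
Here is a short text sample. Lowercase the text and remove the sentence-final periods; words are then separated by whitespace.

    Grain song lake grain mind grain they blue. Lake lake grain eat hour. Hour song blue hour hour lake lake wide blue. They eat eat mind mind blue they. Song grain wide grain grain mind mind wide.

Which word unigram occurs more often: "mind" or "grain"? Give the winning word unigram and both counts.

"mind": 5 occurrences
"grain": 7 occurrences

"grain" (7 vs 5)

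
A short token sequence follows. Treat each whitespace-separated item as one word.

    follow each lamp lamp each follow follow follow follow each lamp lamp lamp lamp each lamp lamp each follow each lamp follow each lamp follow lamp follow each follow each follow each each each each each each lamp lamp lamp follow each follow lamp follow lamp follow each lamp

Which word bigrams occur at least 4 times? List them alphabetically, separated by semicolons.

each each; each follow; each lamp; follow each; lamp follow; lamp lamp

Bigram counts meeting the condition (at least 4 times):
  each each: 5
  each follow: 5
  each lamp: 7
  follow each: 9
  lamp follow: 6
  lamp lamp: 7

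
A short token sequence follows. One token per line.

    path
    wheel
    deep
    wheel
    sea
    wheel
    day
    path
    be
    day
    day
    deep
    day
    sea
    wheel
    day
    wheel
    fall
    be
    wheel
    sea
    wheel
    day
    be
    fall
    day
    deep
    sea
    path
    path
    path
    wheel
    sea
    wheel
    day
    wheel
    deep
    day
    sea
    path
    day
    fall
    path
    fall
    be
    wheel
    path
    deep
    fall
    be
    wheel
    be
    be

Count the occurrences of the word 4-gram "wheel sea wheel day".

Scanning the 50 overlapping 4-gram windows for "wheel sea wheel day":
  position 4–7: wheel sea wheel day
  position 20–23: wheel sea wheel day
  position 32–35: wheel sea wheel day

3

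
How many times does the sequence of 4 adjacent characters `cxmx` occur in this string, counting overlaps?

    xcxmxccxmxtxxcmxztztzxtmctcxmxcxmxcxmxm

5

Sliding a length-4 window over the 39 characters (36 positions):
  position 2–5: cxmx
  position 7–10: cxmx
  position 27–30: cxmx
  position 31–34: cxmx
  position 35–38: cxmx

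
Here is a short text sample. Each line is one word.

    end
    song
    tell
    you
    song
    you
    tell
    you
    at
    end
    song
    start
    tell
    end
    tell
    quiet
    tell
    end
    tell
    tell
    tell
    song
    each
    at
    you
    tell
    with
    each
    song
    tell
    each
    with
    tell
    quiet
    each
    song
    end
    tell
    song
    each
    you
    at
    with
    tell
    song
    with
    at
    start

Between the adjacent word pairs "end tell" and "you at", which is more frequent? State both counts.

"end tell" (3 vs 2)

"end tell": 3 occurrences
"you at": 2 occurrences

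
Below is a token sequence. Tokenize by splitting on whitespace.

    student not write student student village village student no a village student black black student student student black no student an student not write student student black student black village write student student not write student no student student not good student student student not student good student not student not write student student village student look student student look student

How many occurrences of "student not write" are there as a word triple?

4

Scanning the 59 overlapping trigram windows for "student not write":
  position 1–3: student not write
  position 22–24: student not write
  position 33–35: student not write
  position 50–52: student not write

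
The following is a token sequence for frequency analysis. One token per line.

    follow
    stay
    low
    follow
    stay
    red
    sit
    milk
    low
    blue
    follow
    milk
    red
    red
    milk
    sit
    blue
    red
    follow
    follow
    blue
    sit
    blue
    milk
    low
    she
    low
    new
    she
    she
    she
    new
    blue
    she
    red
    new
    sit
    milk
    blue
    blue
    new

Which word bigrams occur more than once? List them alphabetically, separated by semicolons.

follow stay; milk low; she she; sit blue; sit milk

Bigram counts meeting the condition (more than once):
  follow stay: 2
  milk low: 2
  she she: 2
  sit blue: 2
  sit milk: 2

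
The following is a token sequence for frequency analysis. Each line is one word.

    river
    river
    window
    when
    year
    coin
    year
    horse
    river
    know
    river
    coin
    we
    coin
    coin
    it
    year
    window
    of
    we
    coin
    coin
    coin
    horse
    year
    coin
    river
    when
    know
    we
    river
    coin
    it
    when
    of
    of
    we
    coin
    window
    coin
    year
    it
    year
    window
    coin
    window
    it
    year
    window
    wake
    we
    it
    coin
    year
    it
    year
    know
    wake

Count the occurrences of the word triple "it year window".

Scanning the 56 overlapping trigram windows for "it year window":
  position 16–18: it year window
  position 42–44: it year window
  position 47–49: it year window

3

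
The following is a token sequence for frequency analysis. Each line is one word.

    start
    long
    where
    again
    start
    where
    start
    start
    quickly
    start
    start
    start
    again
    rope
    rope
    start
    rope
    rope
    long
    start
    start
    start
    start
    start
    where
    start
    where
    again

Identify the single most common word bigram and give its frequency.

Bigram frequencies (highest first):
  start start: 7
  start where: 3
  where again: 2
  where start: 2
  rope rope: 2
  start long: 1
  … (10 more, each ≤ 1)

"start start", 7 times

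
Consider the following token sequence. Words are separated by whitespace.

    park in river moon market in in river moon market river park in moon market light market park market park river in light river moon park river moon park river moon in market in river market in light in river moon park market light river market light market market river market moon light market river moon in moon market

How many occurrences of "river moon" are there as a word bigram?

Scanning the 58 overlapping bigram windows for "river moon":
  position 3–4: river moon
  position 8–9: river moon
  position 24–25: river moon
  position 27–28: river moon
  position 30–31: river moon
  position 40–41: river moon
  position 55–56: river moon

7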